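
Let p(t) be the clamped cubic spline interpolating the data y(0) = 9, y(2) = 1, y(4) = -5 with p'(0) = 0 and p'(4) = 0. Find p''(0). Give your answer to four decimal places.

Let m_i = p''(x_i). Step sizes h_i = 2, 2; slopes of the chords Δ_i = (y_(i+1) - y_i)/h_i = -4, -3.
  2·m_0 + 8·m_1 + 2·m_2 = 6(Δ_1 - Δ_0) = 6
Clamped end conditions give two more equations: 2h_0·m_0 + h_0·m_1 = 6(Δ_0 - p'(0)) = -24 and h_1·m_1 + 2h_1·m_2 = 6(p'(4) - Δ_1) = 18.
Hence m_0 = -27/4, m_1 = 3/2, m_2 = 15/4.

-6.7500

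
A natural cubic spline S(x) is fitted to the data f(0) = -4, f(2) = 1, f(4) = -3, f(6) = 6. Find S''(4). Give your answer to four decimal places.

6.1000

Write σ_i for S''(x_i). With h_i = 2, 2, 2 and divided differences Δ_i = 5/2, -2, 9/2, the continuity of S' gives the tridiagonal system
  2·σ_0 + 8·σ_1 + 2·σ_2 = 6(Δ_1 - Δ_0) = -27
  2·σ_1 + 8·σ_2 + 2·σ_3 = 6(Δ_2 - Δ_1) = 39
Natural end conditions: σ_0 = σ_3 = 0.
Hence σ_0 = 0, σ_1 = -49/10, σ_2 = 61/10, σ_3 = 0.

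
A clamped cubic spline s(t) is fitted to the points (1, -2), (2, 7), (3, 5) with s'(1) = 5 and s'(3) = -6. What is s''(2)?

-22

Put σ_i = s'' at the i-th knot. Here h = (1, 1) and Δ = (9, -2), so the interior equations h_(i-1)·σ_(i-1) + 2(h_(i-1)+h_i)·σ_i + h_i·σ_(i+1) = 6(Δ_i − Δ_(i-1)) read
  1·σ_0 + 4·σ_1 + 1·σ_2 = 6(Δ_1 - Δ_0) = -66
Clamped end conditions give two more equations: 2h_0·σ_0 + h_0·σ_1 = 6(Δ_0 - s'(1)) = 24 and h_1·σ_1 + 2h_1·σ_2 = 6(s'(3) - Δ_1) = -24.
Hence σ_0 = 23, σ_1 = -22, σ_2 = -1.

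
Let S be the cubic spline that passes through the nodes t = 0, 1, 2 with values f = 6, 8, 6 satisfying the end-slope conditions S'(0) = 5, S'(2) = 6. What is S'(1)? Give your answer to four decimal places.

Let m_i = S''(x_i). Step sizes h_i = 1, 1; slopes of the chords Δ_i = (y_(i+1) - y_i)/h_i = 2, -2.
  1·m_0 + 4·m_1 + 1·m_2 = 6(Δ_1 - Δ_0) = -24
Clamped end conditions give two more equations: 2h_0·m_0 + h_0·m_1 = 6(Δ_0 - S'(0)) = -18 and h_1·m_1 + 2h_1·m_2 = 6(S'(2) - Δ_1) = 48.
Solving: m_0 = -5/2, m_1 = -13, m_2 = 61/2.
On [1, 2], S'(t) = b_1 + 2c_1·(t - 1) + 3d_1·(t - 1)² with b_1 = Δ_1 - h_1(2m_1 + m_2)/6 = -11/4, c_1 = m_1/2 = -13/2, d_1 = (m_2 - m_1)/(6h_1) = 29/4. So S'(1) = -11/4.

-2.7500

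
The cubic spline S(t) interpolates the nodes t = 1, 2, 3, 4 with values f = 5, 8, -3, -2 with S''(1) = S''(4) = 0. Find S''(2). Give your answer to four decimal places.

-27.2000

Let σ_i = S''(x_i). Step sizes h_i = 1, 1, 1; slopes of the chords Δ_i = (y_(i+1) - y_i)/h_i = 3, -11, 1.
  1·σ_0 + 4·σ_1 + 1·σ_2 = 6(Δ_1 - Δ_0) = -84
  1·σ_1 + 4·σ_2 + 1·σ_3 = 6(Δ_2 - Δ_1) = 72
Natural end conditions: σ_0 = σ_3 = 0.
Forward elimination and back-substitution give σ_0 = 0, σ_1 = -136/5, σ_2 = 124/5, σ_3 = 0.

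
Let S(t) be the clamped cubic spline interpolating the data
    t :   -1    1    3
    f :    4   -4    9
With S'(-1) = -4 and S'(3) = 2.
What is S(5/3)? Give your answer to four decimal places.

Put M_i = S'' at the i-th knot. Here h = (2, 2) and Δ = (-4, 13/2), so the interior equations h_(i-1)·M_(i-1) + 2(h_(i-1)+h_i)·M_i + h_i·M_(i+1) = 6(Δ_i − Δ_(i-1)) read
  2·M_0 + 8·M_1 + 2·M_2 = 6(Δ_1 - Δ_0) = 63
Clamped end conditions give two more equations: 2h_0·M_0 + h_0·M_1 = 6(Δ_0 - S'(-1)) = 0 and h_1·M_1 + 2h_1·M_2 = 6(S'(3) - Δ_1) = -27.
Solving: M_0 = -51/8, M_1 = 51/4, M_2 = -105/8.
On [1, 3], S(t) = -4 + 19/8·(t - 1) + 51/8·(t - 1)² - 69/32·(t - 1)³.
With (t - 1) = 2/3: S(5/3) = -2/9.

-0.2222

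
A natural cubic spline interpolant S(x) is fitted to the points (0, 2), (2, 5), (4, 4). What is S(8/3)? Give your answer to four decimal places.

With M_i denoting the second derivative at x_i, h_i = 2, 2, and Δ_i = (y_(i+1) − y_i)/h_i = 3/2, -1/2:
  2·M_0 + 8·M_1 + 2·M_2 = 6(Δ_1 - Δ_0) = -12
Natural end conditions: M_0 = M_2 = 0.
Solving the tridiagonal system: M_0 = 0, M_1 = -3/2, M_2 = 0.
On [2, 4], S(x) = 5 + 1/2·(x - 2) - 3/4·(x - 2)² + 1/8·(x - 2)³.
With (x - 2) = 2/3: S(8/3) = 136/27.

5.0370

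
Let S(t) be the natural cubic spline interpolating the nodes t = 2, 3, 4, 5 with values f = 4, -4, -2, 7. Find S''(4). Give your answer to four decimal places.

Put σ_i = S'' at the i-th knot. Here h = (1, 1, 1) and Δ = (-8, 2, 9), so the interior equations h_(i-1)·σ_(i-1) + 2(h_(i-1)+h_i)·σ_i + h_i·σ_(i+1) = 6(Δ_i − Δ_(i-1)) read
  1·σ_0 + 4·σ_1 + 1·σ_2 = 6(Δ_1 - Δ_0) = 60
  1·σ_1 + 4·σ_2 + 1·σ_3 = 6(Δ_2 - Δ_1) = 42
Natural end conditions: σ_0 = σ_3 = 0.
Hence σ_0 = 0, σ_1 = 66/5, σ_2 = 36/5, σ_3 = 0.

7.2000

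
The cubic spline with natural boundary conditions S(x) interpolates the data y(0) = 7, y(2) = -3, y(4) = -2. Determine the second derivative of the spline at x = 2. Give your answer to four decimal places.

Let M_i = S''(x_i). Step sizes h_i = 2, 2; slopes of the chords Δ_i = (y_(i+1) - y_i)/h_i = -5, 1/2.
  2·M_0 + 8·M_1 + 2·M_2 = 6(Δ_1 - Δ_0) = 33
Natural end conditions: M_0 = M_2 = 0.
Forward elimination and back-substitution give M_0 = 0, M_1 = 33/8, M_2 = 0.

4.1250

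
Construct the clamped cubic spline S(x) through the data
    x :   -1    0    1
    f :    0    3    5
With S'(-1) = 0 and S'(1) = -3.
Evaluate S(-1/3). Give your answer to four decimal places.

1.5556

Put σ_i = S'' at the i-th knot. Here h = (1, 1) and Δ = (3, 2), so the interior equations h_(i-1)·σ_(i-1) + 2(h_(i-1)+h_i)·σ_i + h_i·σ_(i+1) = 6(Δ_i − Δ_(i-1)) read
  1·σ_0 + 4·σ_1 + 1·σ_2 = 6(Δ_1 - Δ_0) = -6
Clamped end conditions give two more equations: 2h_0·σ_0 + h_0·σ_1 = 6(Δ_0 - S'(-1)) = 18 and h_1·σ_1 + 2h_1·σ_2 = 6(S'(1) - Δ_1) = -30.
Solving: σ_0 = 9, σ_1 = 0, σ_2 = -15.
On [-1, 0], S(x) = 0 + 0·(x + 1) + 9/2·(x + 1)² - 3/2·(x + 1)³.
With (x + 1) = 2/3: S(-1/3) = 14/9.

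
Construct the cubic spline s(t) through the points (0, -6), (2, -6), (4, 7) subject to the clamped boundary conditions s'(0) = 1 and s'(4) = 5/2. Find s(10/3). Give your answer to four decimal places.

Let σ_i = s''(x_i). Step sizes h_i = 2, 2; slopes of the chords Δ_i = (y_(i+1) - y_i)/h_i = 0, 13/2.
  2·σ_0 + 8·σ_1 + 2·σ_2 = 6(Δ_1 - Δ_0) = 39
Clamped end conditions give two more equations: 2h_0·σ_0 + h_0·σ_1 = 6(Δ_0 - s'(0)) = -6 and h_1·σ_1 + 2h_1·σ_2 = 6(s'(4) - Δ_1) = -24.
Hence σ_0 = -6, σ_1 = 9, σ_2 = -21/2.
On [2, 4], s(t) = -6 + 4·(t - 2) + 9/2·(t - 2)² - 13/8·(t - 2)³.
With (t - 2) = 4/3: s(10/3) = 94/27.

3.4815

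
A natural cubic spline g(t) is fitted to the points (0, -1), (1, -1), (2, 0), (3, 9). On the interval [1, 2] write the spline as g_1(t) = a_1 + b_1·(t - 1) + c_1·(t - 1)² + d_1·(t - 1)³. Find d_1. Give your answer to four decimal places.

2.3333

Write M_i for g''(x_i). With h_i = 1, 1, 1 and divided differences Δ_i = 0, 1, 9, the continuity of g' gives the tridiagonal system
  1·M_0 + 4·M_1 + 1·M_2 = 6(Δ_1 - Δ_0) = 6
  1·M_1 + 4·M_2 + 1·M_3 = 6(Δ_2 - Δ_1) = 48
Natural end conditions: M_0 = M_3 = 0.
Hence M_0 = 0, M_1 = -8/5, M_2 = 62/5, M_3 = 0.
On [1, 2], with g_1(t) = a_1 + b_1·(t - 1) + c_1·(t - 1)² + d_1·(t - 1)³: c_1 = M_1/2 = -4/5, d_1 = (M_2 - M_1)/(6h_1) = 7/3, b_1 = Δ_1 - h_1(2M_1 + M_2)/6 = -8/15.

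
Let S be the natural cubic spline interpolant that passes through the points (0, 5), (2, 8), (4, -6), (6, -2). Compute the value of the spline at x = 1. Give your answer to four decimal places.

Put m_i = S'' at the i-th knot. Here h = (2, 2, 2) and Δ = (3/2, -7, 2), so the interior equations h_(i-1)·m_(i-1) + 2(h_(i-1)+h_i)·m_i + h_i·m_(i+1) = 6(Δ_i − Δ_(i-1)) read
  2·m_0 + 8·m_1 + 2·m_2 = 6(Δ_1 - Δ_0) = -51
  2·m_1 + 8·m_2 + 2·m_3 = 6(Δ_2 - Δ_1) = 54
Natural end conditions: m_0 = m_3 = 0.
Solving the tridiagonal system: m_0 = 0, m_1 = -43/5, m_2 = 89/10, m_3 = 0.
On [0, 2], S(x) = 5 + 131/30·x + 0·x² - 43/60·x³.
With x = 1: S(1) = 173/20.

8.6500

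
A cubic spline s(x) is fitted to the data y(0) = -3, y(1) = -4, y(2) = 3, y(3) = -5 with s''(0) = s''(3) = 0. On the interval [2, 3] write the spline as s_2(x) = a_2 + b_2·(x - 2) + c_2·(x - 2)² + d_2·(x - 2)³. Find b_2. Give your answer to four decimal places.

Write m_i for s''(x_i). With h_i = 1, 1, 1 and divided differences Δ_i = -1, 7, -8, the continuity of s' gives the tridiagonal system
  1·m_0 + 4·m_1 + 1·m_2 = 6(Δ_1 - Δ_0) = 48
  1·m_1 + 4·m_2 + 1·m_3 = 6(Δ_2 - Δ_1) = -90
Natural end conditions: m_0 = m_3 = 0.
Hence m_0 = 0, m_1 = 94/5, m_2 = -136/5, m_3 = 0.
On [2, 3], with s_2(x) = a_2 + b_2·(x - 2) + c_2·(x - 2)² + d_2·(x - 2)³: c_2 = m_2/2 = -68/5, d_2 = (m_3 - m_2)/(6h_2) = 68/15, b_2 = Δ_2 - h_2(2m_2 + m_3)/6 = 16/15.

1.0667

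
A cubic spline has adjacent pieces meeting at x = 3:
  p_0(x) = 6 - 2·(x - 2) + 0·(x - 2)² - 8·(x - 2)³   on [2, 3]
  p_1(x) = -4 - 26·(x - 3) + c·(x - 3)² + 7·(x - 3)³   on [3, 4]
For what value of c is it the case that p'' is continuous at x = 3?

-24

p_0''(x) = 0 - 48·(x - 2), so p_0''(3) = -48. On the right, p_1''(3) = 2c, so c = -24.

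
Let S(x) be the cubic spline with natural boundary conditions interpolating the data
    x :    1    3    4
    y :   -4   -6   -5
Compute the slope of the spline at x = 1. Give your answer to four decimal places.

-1.6667

Write m_i for S''(x_i). With h_i = 2, 1 and divided differences Δ_i = -1, 1, the continuity of S' gives the tridiagonal system
  2·m_0 + 6·m_1 + 1·m_2 = 6(Δ_1 - Δ_0) = 12
Natural end conditions: m_0 = m_2 = 0.
Forward elimination and back-substitution give m_0 = 0, m_1 = 2, m_2 = 0.
On [1, 3], S'(x) = b_0 + 2c_0·(x - 1) + 3d_0·(x - 1)² with b_0 = Δ_0 - h_0(2m_0 + m_1)/6 = -5/3, c_0 = m_0/2 = 0, d_0 = (m_1 - m_0)/(6h_0) = 1/6. So S'(1) = -5/3.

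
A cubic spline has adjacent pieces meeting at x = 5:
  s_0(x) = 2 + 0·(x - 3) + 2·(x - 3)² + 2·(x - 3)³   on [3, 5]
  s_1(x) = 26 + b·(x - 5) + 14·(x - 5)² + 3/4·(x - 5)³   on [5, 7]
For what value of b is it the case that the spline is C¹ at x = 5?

s_0'(x) = 0 + 4·(x - 3) + 6·(x - 3)², so s_0'(5) = 32. On the right, s_1'(5) = b, so b = 32.

32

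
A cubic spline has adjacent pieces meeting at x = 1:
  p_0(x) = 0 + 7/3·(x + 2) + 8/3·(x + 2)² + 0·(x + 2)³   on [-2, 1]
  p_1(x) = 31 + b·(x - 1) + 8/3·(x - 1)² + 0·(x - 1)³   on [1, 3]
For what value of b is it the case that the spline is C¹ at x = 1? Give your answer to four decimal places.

p_0'(x) = 7/3 + 16/3·(x + 2) + 0·(x + 2)², so p_0'(1) = 55/3. On the right, p_1'(1) = b, so b = 55/3.

18.3333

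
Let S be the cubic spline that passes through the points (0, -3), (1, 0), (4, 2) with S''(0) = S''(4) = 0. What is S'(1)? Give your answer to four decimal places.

2.4167

Put M_i = S'' at the i-th knot. Here h = (1, 3) and Δ = (3, 2/3), so the interior equations h_(i-1)·M_(i-1) + 2(h_(i-1)+h_i)·M_i + h_i·M_(i+1) = 6(Δ_i − Δ_(i-1)) read
  1·M_0 + 8·M_1 + 3·M_2 = 6(Δ_1 - Δ_0) = -14
Natural end conditions: M_0 = M_2 = 0.
Solving: M_0 = 0, M_1 = -7/4, M_2 = 0.
On [1, 4], S'(t) = b_1 + 2c_1·(t - 1) + 3d_1·(t - 1)² with b_1 = Δ_1 - h_1(2M_1 + M_2)/6 = 29/12, c_1 = M_1/2 = -7/8, d_1 = (M_2 - M_1)/(6h_1) = 7/72. So S'(1) = 29/12.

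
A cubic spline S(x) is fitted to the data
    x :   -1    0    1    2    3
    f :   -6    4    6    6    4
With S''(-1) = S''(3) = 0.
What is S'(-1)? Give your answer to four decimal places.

With m_i denoting the second derivative at x_i, h_i = 1, 1, 1, 1, and Δ_i = (y_(i+1) − y_i)/h_i = 10, 2, 0, -2:
  1·m_0 + 4·m_1 + 1·m_2 = 6(Δ_1 - Δ_0) = -48
  1·m_1 + 4·m_2 + 1·m_3 = 6(Δ_2 - Δ_1) = -12
  1·m_2 + 4·m_3 + 1·m_4 = 6(Δ_3 - Δ_2) = -12
Natural end conditions: m_0 = m_4 = 0.
Solving the tridiagonal system: m_0 = 0, m_1 = -171/14, m_2 = 6/7, m_3 = -45/14, m_4 = 0.
On [-1, 0], S'(x) = b_0 + 2c_0·(x + 1) + 3d_0·(x + 1)² with b_0 = Δ_0 - h_0(2m_0 + m_1)/6 = 337/28, c_0 = m_0/2 = 0, d_0 = (m_1 - m_0)/(6h_0) = -57/28. So S'(-1) = 337/28.

12.0357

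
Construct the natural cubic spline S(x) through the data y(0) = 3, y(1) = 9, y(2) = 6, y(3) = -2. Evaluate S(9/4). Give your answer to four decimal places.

4.2406

Let m_i = S''(x_i). Step sizes h_i = 1, 1, 1; slopes of the chords Δ_i = (y_(i+1) - y_i)/h_i = 6, -3, -8.
  1·m_0 + 4·m_1 + 1·m_2 = 6(Δ_1 - Δ_0) = -54
  1·m_1 + 4·m_2 + 1·m_3 = 6(Δ_2 - Δ_1) = -30
Natural end conditions: m_0 = m_3 = 0.
Forward elimination and back-substitution give m_0 = 0, m_1 = -62/5, m_2 = -22/5, m_3 = 0.
On [2, 3], S(x) = 6 - 98/15·(x - 2) - 11/5·(x - 2)² + 11/15·(x - 2)³.
With (x - 2) = 1/4: S(9/4) = 1357/320.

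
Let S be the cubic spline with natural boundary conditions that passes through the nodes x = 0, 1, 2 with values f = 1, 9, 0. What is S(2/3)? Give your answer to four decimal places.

Let σ_i = S''(x_i). Step sizes h_i = 1, 1; slopes of the chords Δ_i = (y_(i+1) - y_i)/h_i = 8, -9.
  1·σ_0 + 4·σ_1 + 1·σ_2 = 6(Δ_1 - Δ_0) = -102
Natural end conditions: σ_0 = σ_2 = 0.
Forward elimination and back-substitution give σ_0 = 0, σ_1 = -51/2, σ_2 = 0.
On [0, 1], S(x) = 1 + 49/4·x + 0·x² - 17/4·x³.
With x = 2/3: S(2/3) = 427/54.

7.9074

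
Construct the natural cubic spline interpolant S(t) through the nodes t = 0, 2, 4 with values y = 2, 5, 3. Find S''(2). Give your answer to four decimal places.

-1.8750

Let M_i = S''(x_i). Step sizes h_i = 2, 2; slopes of the chords Δ_i = (y_(i+1) - y_i)/h_i = 3/2, -1.
  2·M_0 + 8·M_1 + 2·M_2 = 6(Δ_1 - Δ_0) = -15
Natural end conditions: M_0 = M_2 = 0.
Hence M_0 = 0, M_1 = -15/8, M_2 = 0.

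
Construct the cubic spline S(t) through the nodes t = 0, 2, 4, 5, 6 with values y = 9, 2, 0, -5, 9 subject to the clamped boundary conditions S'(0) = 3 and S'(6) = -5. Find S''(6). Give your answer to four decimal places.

Write m_i for S''(x_i). With h_i = 2, 2, 1, 1 and divided differences Δ_i = -7/2, -1, -5, 14, the continuity of S' gives the tridiagonal system
  2·m_0 + 8·m_1 + 2·m_2 = 6(Δ_1 - Δ_0) = 15
  2·m_1 + 6·m_2 + 1·m_3 = 6(Δ_2 - Δ_1) = -24
  1·m_2 + 4·m_3 + 1·m_4 = 6(Δ_3 - Δ_2) = 114
Clamped end conditions give two more equations: 2h_0·m_0 + h_0·m_1 = 6(Δ_0 - S'(0)) = -39 and h_3·m_3 + 2h_3·m_4 = 6(S'(6) - Δ_3) = -114.
Hence m_0 = -1219/84, m_1 = 200/21, m_2 = -193/12, m_3 = 2245/42, m_4 = -7033/84.

-83.7262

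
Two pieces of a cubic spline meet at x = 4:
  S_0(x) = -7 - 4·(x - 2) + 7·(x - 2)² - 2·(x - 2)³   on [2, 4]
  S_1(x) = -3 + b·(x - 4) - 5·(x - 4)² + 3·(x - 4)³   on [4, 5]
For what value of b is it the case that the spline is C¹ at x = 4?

0

S_0'(x) = -4 + 14·(x - 2) - 6·(x - 2)², so S_0'(4) = 0. On the right, S_1'(4) = b, so b = 0.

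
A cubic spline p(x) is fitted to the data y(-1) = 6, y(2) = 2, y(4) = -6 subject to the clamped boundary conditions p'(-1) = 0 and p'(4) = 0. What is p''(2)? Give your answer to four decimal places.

-3.2000

Let m_i = p''(x_i). Step sizes h_i = 3, 2; slopes of the chords Δ_i = (y_(i+1) - y_i)/h_i = -4/3, -4.
  3·m_0 + 10·m_1 + 2·m_2 = 6(Δ_1 - Δ_0) = -16
Clamped end conditions give two more equations: 2h_0·m_0 + h_0·m_1 = 6(Δ_0 - p'(-1)) = -8 and h_1·m_1 + 2h_1·m_2 = 6(p'(4) - Δ_1) = 24.
Solving the tridiagonal system: m_0 = 4/15, m_1 = -16/5, m_2 = 38/5.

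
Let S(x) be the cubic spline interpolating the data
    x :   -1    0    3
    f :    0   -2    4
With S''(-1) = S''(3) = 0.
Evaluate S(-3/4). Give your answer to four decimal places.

With σ_i denoting the second derivative at x_i, h_i = 1, 3, and Δ_i = (y_(i+1) − y_i)/h_i = -2, 2:
  1·σ_0 + 8·σ_1 + 3·σ_2 = 6(Δ_1 - Δ_0) = 24
Natural end conditions: σ_0 = σ_2 = 0.
Solving the tridiagonal system: σ_0 = 0, σ_1 = 3, σ_2 = 0.
On [-1, 0], S(x) = 0 - 5/2·(x + 1) + 0·(x + 1)² + 1/2·(x + 1)³.
With (x + 1) = 1/4: S(-3/4) = -79/128.

-0.6172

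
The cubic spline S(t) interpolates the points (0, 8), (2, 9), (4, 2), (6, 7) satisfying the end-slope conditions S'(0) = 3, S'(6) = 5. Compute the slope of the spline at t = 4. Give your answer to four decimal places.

With σ_i denoting the second derivative at x_i, h_i = 2, 2, 2, and Δ_i = (y_(i+1) − y_i)/h_i = 1/2, -7/2, 5/2:
  2·σ_0 + 8·σ_1 + 2·σ_2 = 6(Δ_1 - Δ_0) = -24
  2·σ_1 + 8·σ_2 + 2·σ_3 = 6(Δ_2 - Δ_1) = 36
Clamped end conditions give two more equations: 2h_0·σ_0 + h_0·σ_1 = 6(Δ_0 - S'(0)) = -15 and h_2·σ_2 + 2h_2·σ_3 = 6(S'(6) - Δ_2) = 15.
Forward elimination and back-substitution give σ_0 = -11/6, σ_1 = -23/6, σ_2 = 31/6, σ_3 = 7/6.
On [4, 6], S'(t) = b_2 + 2c_2·(t - 4) + 3d_2·(t - 4)² with b_2 = Δ_2 - h_2(2σ_2 + σ_3)/6 = -4/3, c_2 = σ_2/2 = 31/12, d_2 = (σ_3 - σ_2)/(6h_2) = -1/3. So S'(4) = -4/3.

-1.3333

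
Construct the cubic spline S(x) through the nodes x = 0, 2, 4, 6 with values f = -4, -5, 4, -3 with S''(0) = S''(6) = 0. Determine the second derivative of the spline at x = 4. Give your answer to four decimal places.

Put σ_i = S'' at the i-th knot. Here h = (2, 2, 2) and Δ = (-1/2, 9/2, -7/2), so the interior equations h_(i-1)·σ_(i-1) + 2(h_(i-1)+h_i)·σ_i + h_i·σ_(i+1) = 6(Δ_i − Δ_(i-1)) read
  2·σ_0 + 8·σ_1 + 2·σ_2 = 6(Δ_1 - Δ_0) = 30
  2·σ_1 + 8·σ_2 + 2·σ_3 = 6(Δ_2 - Δ_1) = -48
Natural end conditions: σ_0 = σ_3 = 0.
Solving the tridiagonal system: σ_0 = 0, σ_1 = 28/5, σ_2 = -37/5, σ_3 = 0.

-7.4000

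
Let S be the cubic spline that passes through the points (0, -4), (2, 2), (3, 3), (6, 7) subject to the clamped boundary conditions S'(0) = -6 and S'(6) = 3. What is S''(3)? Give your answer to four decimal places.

0.7619

Put M_i = S'' at the i-th knot. Here h = (2, 1, 3) and Δ = (3, 1, 4/3), so the interior equations h_(i-1)·M_(i-1) + 2(h_(i-1)+h_i)·M_i + h_i·M_(i+1) = 6(Δ_i − Δ_(i-1)) read
  2·M_0 + 6·M_1 + 1·M_2 = 6(Δ_1 - Δ_0) = -12
  1·M_1 + 8·M_2 + 3·M_3 = 6(Δ_2 - Δ_1) = 2
Clamped end conditions give two more equations: 2h_0·M_0 + h_0·M_1 = 6(Δ_0 - S'(0)) = 54 and h_2·M_2 + 2h_2·M_3 = 6(S'(6) - Δ_2) = 10.
Solving the tridiagonal system: M_0 = 367/21, M_1 = -167/21, M_2 = 16/21, M_3 = 9/7.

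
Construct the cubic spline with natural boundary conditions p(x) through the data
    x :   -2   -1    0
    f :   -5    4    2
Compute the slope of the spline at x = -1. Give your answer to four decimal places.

Write σ_i for p''(x_i). With h_i = 1, 1 and divided differences Δ_i = 9, -2, the continuity of p' gives the tridiagonal system
  1·σ_0 + 4·σ_1 + 1·σ_2 = 6(Δ_1 - Δ_0) = -66
Natural end conditions: σ_0 = σ_2 = 0.
Hence σ_0 = 0, σ_1 = -33/2, σ_2 = 0.
On [-1, 0], p'(x) = b_1 + 2c_1·(x + 1) + 3d_1·(x + 1)² with b_1 = Δ_1 - h_1(2σ_1 + σ_2)/6 = 7/2, c_1 = σ_1/2 = -33/4, d_1 = (σ_2 - σ_1)/(6h_1) = 11/4. So p'(-1) = 7/2.

3.5000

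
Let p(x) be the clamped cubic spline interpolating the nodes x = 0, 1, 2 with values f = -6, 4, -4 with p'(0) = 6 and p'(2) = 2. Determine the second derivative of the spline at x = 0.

Write M_i for p''(x_i). With h_i = 1, 1 and divided differences Δ_i = 10, -8, the continuity of p' gives the tridiagonal system
  1·M_0 + 4·M_1 + 1·M_2 = 6(Δ_1 - Δ_0) = -108
Clamped end conditions give two more equations: 2h_0·M_0 + h_0·M_1 = 6(Δ_0 - p'(0)) = 24 and h_1·M_1 + 2h_1·M_2 = 6(p'(2) - Δ_1) = 60.
Forward elimination and back-substitution give M_0 = 37, M_1 = -50, M_2 = 55.

37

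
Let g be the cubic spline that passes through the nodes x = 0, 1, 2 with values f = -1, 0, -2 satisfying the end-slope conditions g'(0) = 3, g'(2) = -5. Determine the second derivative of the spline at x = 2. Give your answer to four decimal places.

Write m_i for g''(x_i). With h_i = 1, 1 and divided differences Δ_i = 1, -2, the continuity of g' gives the tridiagonal system
  1·m_0 + 4·m_1 + 1·m_2 = 6(Δ_1 - Δ_0) = -18
Clamped end conditions give two more equations: 2h_0·m_0 + h_0·m_1 = 6(Δ_0 - g'(0)) = -12 and h_1·m_1 + 2h_1·m_2 = 6(g'(2) - Δ_1) = -18.
Forward elimination and back-substitution give m_0 = -11/2, m_1 = -1, m_2 = -17/2.

-8.5000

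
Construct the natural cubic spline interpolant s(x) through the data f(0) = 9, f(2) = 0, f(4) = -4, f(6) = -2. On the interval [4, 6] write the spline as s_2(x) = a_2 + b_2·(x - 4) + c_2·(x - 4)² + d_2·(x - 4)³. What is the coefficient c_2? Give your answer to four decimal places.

Let σ_i = s''(x_i). Step sizes h_i = 2, 2, 2; slopes of the chords Δ_i = (y_(i+1) - y_i)/h_i = -9/2, -2, 1.
  2·σ_0 + 8·σ_1 + 2·σ_2 = 6(Δ_1 - Δ_0) = 15
  2·σ_1 + 8·σ_2 + 2·σ_3 = 6(Δ_2 - Δ_1) = 18
Natural end conditions: σ_0 = σ_3 = 0.
Solving the tridiagonal system: σ_0 = 0, σ_1 = 7/5, σ_2 = 19/10, σ_3 = 0.
On [4, 6], with s_2(x) = a_2 + b_2·(x - 4) + c_2·(x - 4)² + d_2·(x - 4)³: c_2 = σ_2/2 = 19/20, d_2 = (σ_3 - σ_2)/(6h_2) = -19/120, b_2 = Δ_2 - h_2(2σ_2 + σ_3)/6 = -4/15.

0.9500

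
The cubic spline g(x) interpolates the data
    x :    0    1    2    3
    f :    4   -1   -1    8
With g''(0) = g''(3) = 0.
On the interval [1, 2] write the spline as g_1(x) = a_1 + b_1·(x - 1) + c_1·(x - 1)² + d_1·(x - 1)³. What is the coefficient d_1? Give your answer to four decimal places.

1.3333

With σ_i denoting the second derivative at x_i, h_i = 1, 1, 1, and Δ_i = (y_(i+1) − y_i)/h_i = -5, 0, 9:
  1·σ_0 + 4·σ_1 + 1·σ_2 = 6(Δ_1 - Δ_0) = 30
  1·σ_1 + 4·σ_2 + 1·σ_3 = 6(Δ_2 - Δ_1) = 54
Natural end conditions: σ_0 = σ_3 = 0.
Solving the tridiagonal system: σ_0 = 0, σ_1 = 22/5, σ_2 = 62/5, σ_3 = 0.
On [1, 2], with g_1(x) = a_1 + b_1·(x - 1) + c_1·(x - 1)² + d_1·(x - 1)³: c_1 = σ_1/2 = 11/5, d_1 = (σ_2 - σ_1)/(6h_1) = 4/3, b_1 = Δ_1 - h_1(2σ_1 + σ_2)/6 = -53/15.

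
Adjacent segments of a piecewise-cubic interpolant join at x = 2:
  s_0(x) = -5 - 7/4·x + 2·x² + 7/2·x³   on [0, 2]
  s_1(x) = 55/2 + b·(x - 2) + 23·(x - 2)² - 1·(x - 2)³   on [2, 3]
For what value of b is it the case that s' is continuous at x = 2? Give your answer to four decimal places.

48.2500

s_0'(x) = -7/4 + 4·x + 21/2·x², so s_0'(2) = 193/4. On the right, s_1'(2) = b, so b = 193/4.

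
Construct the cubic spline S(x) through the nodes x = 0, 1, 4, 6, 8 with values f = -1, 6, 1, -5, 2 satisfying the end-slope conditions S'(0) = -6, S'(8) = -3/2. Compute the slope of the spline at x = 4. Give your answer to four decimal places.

Let σ_i = S''(x_i). Step sizes h_i = 1, 3, 2, 2; slopes of the chords Δ_i = (y_(i+1) - y_i)/h_i = 7, -5/3, -3, 7/2.
  1·σ_0 + 8·σ_1 + 3·σ_2 = 6(Δ_1 - Δ_0) = -52
  3·σ_1 + 10·σ_2 + 2·σ_3 = 6(Δ_2 - Δ_1) = -8
  2·σ_2 + 8·σ_3 + 2·σ_4 = 6(Δ_3 - Δ_2) = 39
Clamped end conditions give two more equations: 2h_0·σ_0 + h_0·σ_1 = 6(Δ_0 - S'(0)) = 78 and h_3·σ_3 + 2h_3·σ_4 = 6(S'(8) - Δ_3) = -30.
Forward elimination and back-substitution give σ_0 = 6535/144, σ_1 = -919/72, σ_2 = 227/144, σ_3 = 523/72, σ_4 = -1603/144.
On [4, 6], S'(x) = b_2 + 2c_2·(x - 4) + 3d_2·(x - 4)² with b_2 = Δ_2 - h_2(2σ_2 + σ_3)/6 = -233/36, c_2 = σ_2/2 = 227/288, d_2 = (σ_3 - σ_2)/(6h_2) = 91/192. So S'(4) = -233/36.

-6.4722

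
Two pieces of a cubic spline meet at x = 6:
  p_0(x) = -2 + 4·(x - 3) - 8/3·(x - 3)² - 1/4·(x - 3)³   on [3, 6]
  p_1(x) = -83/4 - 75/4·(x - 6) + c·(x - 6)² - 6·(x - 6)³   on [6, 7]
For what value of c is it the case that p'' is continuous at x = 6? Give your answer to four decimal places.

-4.9167

p_0''(x) = -16/3 - 3/2·(x - 3), so p_0''(6) = -59/6. On the right, p_1''(6) = 2c, so c = -59/12.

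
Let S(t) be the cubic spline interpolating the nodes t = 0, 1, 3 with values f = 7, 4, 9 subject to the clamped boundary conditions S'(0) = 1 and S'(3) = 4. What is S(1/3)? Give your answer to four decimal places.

Put σ_i = S'' at the i-th knot. Here h = (1, 2) and Δ = (-3, 5/2), so the interior equations h_(i-1)·σ_(i-1) + 2(h_(i-1)+h_i)·σ_i + h_i·σ_(i+1) = 6(Δ_i − Δ_(i-1)) read
  1·σ_0 + 6·σ_1 + 2·σ_2 = 6(Δ_1 - Δ_0) = 33
Clamped end conditions give two more equations: 2h_0·σ_0 + h_0·σ_1 = 6(Δ_0 - S'(0)) = -24 and h_1·σ_1 + 2h_1·σ_2 = 6(S'(3) - Δ_1) = 9.
Solving: σ_0 = -33/2, σ_1 = 9, σ_2 = -9/4.
On [0, 1], S(t) = 7 + 1·t - 33/4·t² + 17/4·t³.
With t = 1/3: S(1/3) = 355/54.

6.5741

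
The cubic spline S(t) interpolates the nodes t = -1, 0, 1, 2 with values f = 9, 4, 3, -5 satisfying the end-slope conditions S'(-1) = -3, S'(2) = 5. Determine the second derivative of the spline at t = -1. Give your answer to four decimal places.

-14.2667

Let M_i = S''(x_i). Step sizes h_i = 1, 1, 1; slopes of the chords Δ_i = (y_(i+1) - y_i)/h_i = -5, -1, -8.
  1·M_0 + 4·M_1 + 1·M_2 = 6(Δ_1 - Δ_0) = 24
  1·M_1 + 4·M_2 + 1·M_3 = 6(Δ_2 - Δ_1) = -42
Clamped end conditions give two more equations: 2h_0·M_0 + h_0·M_1 = 6(Δ_0 - S'(-1)) = -12 and h_2·M_2 + 2h_2·M_3 = 6(S'(2) - Δ_2) = 78.
Forward elimination and back-substitution give M_0 = -214/15, M_1 = 248/15, M_2 = -418/15, M_3 = 794/15.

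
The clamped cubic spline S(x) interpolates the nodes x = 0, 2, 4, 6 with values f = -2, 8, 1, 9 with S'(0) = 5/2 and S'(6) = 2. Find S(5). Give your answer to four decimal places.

With σ_i denoting the second derivative at x_i, h_i = 2, 2, 2, and Δ_i = (y_(i+1) − y_i)/h_i = 5, -7/2, 4:
  2·σ_0 + 8·σ_1 + 2·σ_2 = 6(Δ_1 - Δ_0) = -51
  2·σ_1 + 8·σ_2 + 2·σ_3 = 6(Δ_2 - Δ_1) = 45
Clamped end conditions give two more equations: 2h_0·σ_0 + h_0·σ_1 = 6(Δ_0 - S'(0)) = 15 and h_2·σ_2 + 2h_2·σ_3 = 6(S'(6) - Δ_2) = -12.
Solving the tridiagonal system: σ_0 = 283/30, σ_1 = -341/30, σ_2 = 158/15, σ_3 = -124/15.
On [4, 6], S(x) = 1 - 4/15·(x - 4) + 79/15·(x - 4)² - 47/30·(x - 4)³.
With (x - 4) = 1: S(5) = 133/30.

4.4333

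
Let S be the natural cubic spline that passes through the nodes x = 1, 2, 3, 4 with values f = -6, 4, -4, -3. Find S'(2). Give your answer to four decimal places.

Write M_i for S''(x_i). With h_i = 1, 1, 1 and divided differences Δ_i = 10, -8, 1, the continuity of S' gives the tridiagonal system
  1·M_0 + 4·M_1 + 1·M_2 = 6(Δ_1 - Δ_0) = -108
  1·M_1 + 4·M_2 + 1·M_3 = 6(Δ_2 - Δ_1) = 54
Natural end conditions: M_0 = M_3 = 0.
Forward elimination and back-substitution give M_0 = 0, M_1 = -162/5, M_2 = 108/5, M_3 = 0.
On [2, 3], S'(x) = b_1 + 2c_1·(x - 2) + 3d_1·(x - 2)² with b_1 = Δ_1 - h_1(2M_1 + M_2)/6 = -4/5, c_1 = M_1/2 = -81/5, d_1 = (M_2 - M_1)/(6h_1) = 9. So S'(2) = -4/5.

-0.8000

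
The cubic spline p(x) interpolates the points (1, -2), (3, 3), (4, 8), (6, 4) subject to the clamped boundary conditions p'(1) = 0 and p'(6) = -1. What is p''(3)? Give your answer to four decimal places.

3.4375

With m_i denoting the second derivative at x_i, h_i = 2, 1, 2, and Δ_i = (y_(i+1) − y_i)/h_i = 5/2, 5, -2:
  2·m_0 + 6·m_1 + 1·m_2 = 6(Δ_1 - Δ_0) = 15
  1·m_1 + 6·m_2 + 2·m_3 = 6(Δ_2 - Δ_1) = -42
Clamped end conditions give two more equations: 2h_0·m_0 + h_0·m_1 = 6(Δ_0 - p'(1)) = 15 and h_2·m_2 + 2h_2·m_3 = 6(p'(6) - Δ_2) = 6.
Hence m_0 = 65/32, m_1 = 55/16, m_2 = -155/16, m_3 = 203/32.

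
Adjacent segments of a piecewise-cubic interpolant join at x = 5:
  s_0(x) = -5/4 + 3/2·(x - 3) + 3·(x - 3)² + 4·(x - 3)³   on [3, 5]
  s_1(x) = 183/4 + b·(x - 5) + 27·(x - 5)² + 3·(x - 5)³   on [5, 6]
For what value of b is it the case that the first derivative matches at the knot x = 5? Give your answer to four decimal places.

s_0'(x) = 3/2 + 6·(x - 3) + 12·(x - 3)², so s_0'(5) = 123/2. On the right, s_1'(5) = b, so b = 123/2.

61.5000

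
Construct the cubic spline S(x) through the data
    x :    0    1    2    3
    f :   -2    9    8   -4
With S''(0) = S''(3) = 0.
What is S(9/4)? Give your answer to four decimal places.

With M_i denoting the second derivative at x_i, h_i = 1, 1, 1, and Δ_i = (y_(i+1) − y_i)/h_i = 11, -1, -12:
  1·M_0 + 4·M_1 + 1·M_2 = 6(Δ_1 - Δ_0) = -72
  1·M_1 + 4·M_2 + 1·M_3 = 6(Δ_2 - Δ_1) = -66
Natural end conditions: M_0 = M_3 = 0.
Solving: M_0 = 0, M_1 = -74/5, M_2 = -64/5, M_3 = 0.
On [2, 3], S(x) = 8 - 116/15·(x - 2) - 32/5·(x - 2)² + 32/15·(x - 2)³.
With (x - 2) = 1/4: S(9/4) = 57/10.

5.7000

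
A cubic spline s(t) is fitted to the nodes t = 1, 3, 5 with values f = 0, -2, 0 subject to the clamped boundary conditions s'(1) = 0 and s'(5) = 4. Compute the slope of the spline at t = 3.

Let m_i = s''(x_i). Step sizes h_i = 2, 2; slopes of the chords Δ_i = (y_(i+1) - y_i)/h_i = -1, 1.
  2·m_0 + 8·m_1 + 2·m_2 = 6(Δ_1 - Δ_0) = 12
Clamped end conditions give two more equations: 2h_0·m_0 + h_0·m_1 = 6(Δ_0 - s'(1)) = -6 and h_1·m_1 + 2h_1·m_2 = 6(s'(5) - Δ_1) = 18.
Forward elimination and back-substitution give m_0 = -2, m_1 = 1, m_2 = 4.
On [3, 5], s'(t) = b_1 + 2c_1·(t - 3) + 3d_1·(t - 3)² with b_1 = Δ_1 - h_1(2m_1 + m_2)/6 = -1, c_1 = m_1/2 = 1/2, d_1 = (m_2 - m_1)/(6h_1) = 1/4. So s'(3) = -1.

-1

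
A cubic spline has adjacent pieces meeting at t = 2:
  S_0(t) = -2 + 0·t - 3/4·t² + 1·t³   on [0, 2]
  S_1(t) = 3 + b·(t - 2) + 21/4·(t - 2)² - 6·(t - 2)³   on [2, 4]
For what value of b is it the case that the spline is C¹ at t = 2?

S_0'(t) = 0 - 3/2·t + 3·t², so S_0'(2) = 9. On the right, S_1'(2) = b, so b = 9.

9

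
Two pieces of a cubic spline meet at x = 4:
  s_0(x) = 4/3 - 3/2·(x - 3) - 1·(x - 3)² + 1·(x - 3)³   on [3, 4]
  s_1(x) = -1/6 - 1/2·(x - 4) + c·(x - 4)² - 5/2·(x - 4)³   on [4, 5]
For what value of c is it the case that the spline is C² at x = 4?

s_0''(x) = -2 + 6·(x - 3), so s_0''(4) = 4. On the right, s_1''(4) = 2c, so c = 2.

2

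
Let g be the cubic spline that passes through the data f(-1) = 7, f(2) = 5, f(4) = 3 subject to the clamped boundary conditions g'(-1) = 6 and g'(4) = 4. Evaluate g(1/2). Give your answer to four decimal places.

With M_i denoting the second derivative at x_i, h_i = 3, 2, and Δ_i = (y_(i+1) − y_i)/h_i = -2/3, -1:
  3·M_0 + 10·M_1 + 2·M_2 = 6(Δ_1 - Δ_0) = -2
Clamped end conditions give two more equations: 2h_0·M_0 + h_0·M_1 = 6(Δ_0 - g'(-1)) = -40 and h_1·M_1 + 2h_1·M_2 = 6(g'(4) - Δ_1) = 30.
Solving the tridiagonal system: M_0 = -103/15, M_1 = 2/5, M_2 = 73/10.
On [-1, 2], g(x) = 7 + 6·(x + 1) - 103/30·(x + 1)² + 109/270·(x + 1)³.
With (x + 1) = 3/2: g(1/2) = 771/80.

9.6375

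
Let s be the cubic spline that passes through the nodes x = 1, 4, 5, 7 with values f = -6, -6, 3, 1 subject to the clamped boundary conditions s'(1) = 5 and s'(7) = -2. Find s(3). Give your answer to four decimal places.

-8.0317

Put M_i = s'' at the i-th knot. Here h = (3, 1, 2) and Δ = (0, 9, -1), so the interior equations h_(i-1)·M_(i-1) + 2(h_(i-1)+h_i)·M_i + h_i·M_(i+1) = 6(Δ_i − Δ_(i-1)) read
  3·M_0 + 8·M_1 + 1·M_2 = 6(Δ_1 - Δ_0) = 54
  1·M_1 + 6·M_2 + 2·M_3 = 6(Δ_2 - Δ_1) = -60
Clamped end conditions give two more equations: 2h_0·M_0 + h_0·M_1 = 6(Δ_0 - s'(1)) = -30 and h_2·M_2 + 2h_2·M_3 = 6(s'(7) - Δ_2) = -6.
Hence M_0 = -239/21, M_1 = 268/21, M_2 = -293/21, M_3 = 115/21.
On [1, 4], s(x) = -6 + 5·(x - 1) - 239/42·(x - 1)² + 169/126·(x - 1)³.
With (x - 1) = 2: s(3) = -506/63.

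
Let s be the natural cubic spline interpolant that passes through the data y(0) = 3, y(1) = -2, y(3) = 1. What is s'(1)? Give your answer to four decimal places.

-2.8333

Write M_i for s''(x_i). With h_i = 1, 2 and divided differences Δ_i = -5, 3/2, the continuity of s' gives the tridiagonal system
  1·M_0 + 6·M_1 + 2·M_2 = 6(Δ_1 - Δ_0) = 39
Natural end conditions: M_0 = M_2 = 0.
Solving the tridiagonal system: M_0 = 0, M_1 = 13/2, M_2 = 0.
On [1, 3], s'(x) = b_1 + 2c_1·(x - 1) + 3d_1·(x - 1)² with b_1 = Δ_1 - h_1(2M_1 + M_2)/6 = -17/6, c_1 = M_1/2 = 13/4, d_1 = (M_2 - M_1)/(6h_1) = -13/24. So s'(1) = -17/6.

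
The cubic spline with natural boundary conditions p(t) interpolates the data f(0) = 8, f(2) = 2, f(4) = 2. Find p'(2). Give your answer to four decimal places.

Write σ_i for p''(x_i). With h_i = 2, 2 and divided differences Δ_i = -3, 0, the continuity of p' gives the tridiagonal system
  2·σ_0 + 8·σ_1 + 2·σ_2 = 6(Δ_1 - Δ_0) = 18
Natural end conditions: σ_0 = σ_2 = 0.
Solving: σ_0 = 0, σ_1 = 9/4, σ_2 = 0.
On [2, 4], p'(t) = b_1 + 2c_1·(t - 2) + 3d_1·(t - 2)² with b_1 = Δ_1 - h_1(2σ_1 + σ_2)/6 = -3/2, c_1 = σ_1/2 = 9/8, d_1 = (σ_2 - σ_1)/(6h_1) = -3/16. So p'(2) = -3/2.

-1.5000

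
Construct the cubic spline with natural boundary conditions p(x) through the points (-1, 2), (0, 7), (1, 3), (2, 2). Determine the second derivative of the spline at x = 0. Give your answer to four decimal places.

-15.6000

Put M_i = p'' at the i-th knot. Here h = (1, 1, 1) and Δ = (5, -4, -1), so the interior equations h_(i-1)·M_(i-1) + 2(h_(i-1)+h_i)·M_i + h_i·M_(i+1) = 6(Δ_i − Δ_(i-1)) read
  1·M_0 + 4·M_1 + 1·M_2 = 6(Δ_1 - Δ_0) = -54
  1·M_1 + 4·M_2 + 1·M_3 = 6(Δ_2 - Δ_1) = 18
Natural end conditions: M_0 = M_3 = 0.
Solving the tridiagonal system: M_0 = 0, M_1 = -78/5, M_2 = 42/5, M_3 = 0.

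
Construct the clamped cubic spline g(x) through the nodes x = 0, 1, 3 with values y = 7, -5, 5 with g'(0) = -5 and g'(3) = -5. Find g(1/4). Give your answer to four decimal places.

Let m_i = g''(x_i). Step sizes h_i = 1, 2; slopes of the chords Δ_i = (y_(i+1) - y_i)/h_i = -12, 5.
  1·m_0 + 6·m_1 + 2·m_2 = 6(Δ_1 - Δ_0) = 102
Clamped end conditions give two more equations: 2h_0·m_0 + h_0·m_1 = 6(Δ_0 - g'(0)) = -42 and h_1·m_1 + 2h_1·m_2 = 6(g'(3) - Δ_1) = -60.
Forward elimination and back-substitution give m_0 = -38, m_1 = 34, m_2 = -32.
On [0, 1], g(x) = 7 - 5·x - 19·x² + 12·x³.
With x = 1/4: g(1/4) = 19/4.

4.7500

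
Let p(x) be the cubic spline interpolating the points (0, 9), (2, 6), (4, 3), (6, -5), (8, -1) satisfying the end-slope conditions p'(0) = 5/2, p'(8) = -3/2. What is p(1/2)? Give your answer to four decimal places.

With σ_i denoting the second derivative at x_i, h_i = 2, 2, 2, 2, and Δ_i = (y_(i+1) − y_i)/h_i = -3/2, -3/2, -4, 2:
  2·σ_0 + 8·σ_1 + 2·σ_2 = 6(Δ_1 - Δ_0) = 0
  2·σ_1 + 8·σ_2 + 2·σ_3 = 6(Δ_2 - Δ_1) = -15
  2·σ_2 + 8·σ_3 + 2·σ_4 = 6(Δ_3 - Δ_2) = 36
Clamped end conditions give two more equations: 2h_0·σ_0 + h_0·σ_1 = 6(Δ_0 - p'(0)) = -24 and h_3·σ_3 + 2h_3·σ_4 = 6(p'(8) - Δ_3) = -21.
Hence σ_0 = -421/56, σ_1 = 85/28, σ_2 = -37/8, σ_3 = 223/28, σ_4 = -517/56.
On [0, 2], p(x) = 9 + 5/2·x - 421/112·x² + 197/224·x³.
With x = 1/2: p(1/2) = 16881/1792.

9.4202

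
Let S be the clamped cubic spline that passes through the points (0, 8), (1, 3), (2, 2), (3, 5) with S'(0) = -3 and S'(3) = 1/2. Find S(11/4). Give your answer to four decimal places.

4.5766

With m_i denoting the second derivative at x_i, h_i = 1, 1, 1, and Δ_i = (y_(i+1) − y_i)/h_i = -5, -1, 3:
  1·m_0 + 4·m_1 + 1·m_2 = 6(Δ_1 - Δ_0) = 24
  1·m_1 + 4·m_2 + 1·m_3 = 6(Δ_2 - Δ_1) = 24
Clamped end conditions give two more equations: 2h_0·m_0 + h_0·m_1 = 6(Δ_0 - S'(0)) = -12 and h_2·m_2 + 2h_2·m_3 = 6(S'(3) - Δ_2) = -15.
Solving the tridiagonal system: m_0 = -139/15, m_1 = 98/15, m_2 = 107/15, m_3 = -166/15.
On [2, 3], S(x) = 2 + 37/15·(x - 2) + 107/30·(x - 2)² - 91/30·(x - 2)³.
With (x - 2) = 3/4: S(11/4) = 2929/640.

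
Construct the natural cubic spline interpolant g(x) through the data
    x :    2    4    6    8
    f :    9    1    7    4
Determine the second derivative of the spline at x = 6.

-5

With M_i denoting the second derivative at x_i, h_i = 2, 2, 2, and Δ_i = (y_(i+1) − y_i)/h_i = -4, 3, -3/2:
  2·M_0 + 8·M_1 + 2·M_2 = 6(Δ_1 - Δ_0) = 42
  2·M_1 + 8·M_2 + 2·M_3 = 6(Δ_2 - Δ_1) = -27
Natural end conditions: M_0 = M_3 = 0.
Hence M_0 = 0, M_1 = 13/2, M_2 = -5, M_3 = 0.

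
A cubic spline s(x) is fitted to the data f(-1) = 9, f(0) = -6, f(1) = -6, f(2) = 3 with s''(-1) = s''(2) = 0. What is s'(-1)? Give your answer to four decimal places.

With M_i denoting the second derivative at x_i, h_i = 1, 1, 1, and Δ_i = (y_(i+1) − y_i)/h_i = -15, 0, 9:
  1·M_0 + 4·M_1 + 1·M_2 = 6(Δ_1 - Δ_0) = 90
  1·M_1 + 4·M_2 + 1·M_3 = 6(Δ_2 - Δ_1) = 54
Natural end conditions: M_0 = M_3 = 0.
Forward elimination and back-substitution give M_0 = 0, M_1 = 102/5, M_2 = 42/5, M_3 = 0.
On [-1, 0], s'(x) = b_0 + 2c_0·(x + 1) + 3d_0·(x + 1)² with b_0 = Δ_0 - h_0(2M_0 + M_1)/6 = -92/5, c_0 = M_0/2 = 0, d_0 = (M_1 - M_0)/(6h_0) = 17/5. So s'(-1) = -92/5.

-18.4000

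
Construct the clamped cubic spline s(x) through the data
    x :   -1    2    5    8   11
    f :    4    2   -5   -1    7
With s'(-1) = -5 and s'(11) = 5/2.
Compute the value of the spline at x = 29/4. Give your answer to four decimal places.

-2.9346

Put σ_i = s'' at the i-th knot. Here h = (3, 3, 3, 3) and Δ = (-2/3, -7/3, 4/3, 8/3), so the interior equations h_(i-1)·σ_(i-1) + 2(h_(i-1)+h_i)·σ_i + h_i·σ_(i+1) = 6(Δ_i − Δ_(i-1)) read
  3·σ_0 + 12·σ_1 + 3·σ_2 = 6(Δ_1 - Δ_0) = -10
  3·σ_1 + 12·σ_2 + 3·σ_3 = 6(Δ_2 - Δ_1) = 22
  3·σ_2 + 12·σ_3 + 3·σ_4 = 6(Δ_3 - Δ_2) = 8
Clamped end conditions give two more equations: 2h_0·σ_0 + h_0·σ_1 = 6(Δ_0 - s'(-1)) = 26 and h_3·σ_3 + 2h_3·σ_4 = 6(s'(11) - Δ_3) = -1.
Solving the tridiagonal system: σ_0 = 139/24, σ_1 = -35/12, σ_2 = 61/24, σ_3 = 1/12, σ_4 = -5/24.
On [5, 8], s(x) = -5 - 5/4·(x - 5) + 61/48·(x - 5)² - 59/432·(x - 5)³.
With (x - 5) = 9/4: s(29/4) = -3005/1024.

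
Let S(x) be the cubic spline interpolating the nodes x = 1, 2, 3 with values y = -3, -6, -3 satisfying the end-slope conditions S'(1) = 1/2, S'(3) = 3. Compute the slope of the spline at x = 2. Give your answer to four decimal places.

-0.8750

Put M_i = S'' at the i-th knot. Here h = (1, 1) and Δ = (-3, 3), so the interior equations h_(i-1)·M_(i-1) + 2(h_(i-1)+h_i)·M_i + h_i·M_(i+1) = 6(Δ_i − Δ_(i-1)) read
  1·M_0 + 4·M_1 + 1·M_2 = 6(Δ_1 - Δ_0) = 36
Clamped end conditions give two more equations: 2h_0·M_0 + h_0·M_1 = 6(Δ_0 - S'(1)) = -21 and h_1·M_1 + 2h_1·M_2 = 6(S'(3) - Δ_1) = 0.
Solving the tridiagonal system: M_0 = -73/4, M_1 = 31/2, M_2 = -31/4.
On [2, 3], S'(x) = b_1 + 2c_1·(x - 2) + 3d_1·(x - 2)² with b_1 = Δ_1 - h_1(2M_1 + M_2)/6 = -7/8, c_1 = M_1/2 = 31/4, d_1 = (M_2 - M_1)/(6h_1) = -31/8. So S'(2) = -7/8.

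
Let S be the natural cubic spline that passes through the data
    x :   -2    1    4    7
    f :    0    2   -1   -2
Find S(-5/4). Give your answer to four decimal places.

Write M_i for S''(x_i). With h_i = 3, 3, 3 and divided differences Δ_i = 2/3, -1, -1/3, the continuity of S' gives the tridiagonal system
  3·M_0 + 12·M_1 + 3·M_2 = 6(Δ_1 - Δ_0) = -10
  3·M_1 + 12·M_2 + 3·M_3 = 6(Δ_2 - Δ_1) = 4
Natural end conditions: M_0 = M_3 = 0.
Hence M_0 = 0, M_1 = -44/45, M_2 = 26/45, M_3 = 0.
On [-2, 1], S(x) = 0 + 52/45·(x + 2) + 0·(x + 2)² - 22/405·(x + 2)³.
With (x + 2) = 3/4: S(-5/4) = 27/32.

0.8438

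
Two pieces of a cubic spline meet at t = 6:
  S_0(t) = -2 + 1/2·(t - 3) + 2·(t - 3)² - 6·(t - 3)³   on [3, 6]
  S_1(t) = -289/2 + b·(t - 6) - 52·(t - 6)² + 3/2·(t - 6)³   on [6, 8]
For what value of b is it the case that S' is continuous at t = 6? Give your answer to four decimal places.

-149.5000

S_0'(t) = 1/2 + 4·(t - 3) - 18·(t - 3)², so S_0'(6) = -299/2. On the right, S_1'(6) = b, so b = -299/2.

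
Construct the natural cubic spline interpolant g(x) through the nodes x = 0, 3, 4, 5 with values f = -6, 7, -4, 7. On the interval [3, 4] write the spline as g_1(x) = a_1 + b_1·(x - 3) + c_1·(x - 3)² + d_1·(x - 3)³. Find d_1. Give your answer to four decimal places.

Write m_i for g''(x_i). With h_i = 3, 1, 1 and divided differences Δ_i = 13/3, -11, 11, the continuity of g' gives the tridiagonal system
  3·m_0 + 8·m_1 + 1·m_2 = 6(Δ_1 - Δ_0) = -92
  1·m_1 + 4·m_2 + 1·m_3 = 6(Δ_2 - Δ_1) = 132
Natural end conditions: m_0 = m_3 = 0.
Forward elimination and back-substitution give m_0 = 0, m_1 = -500/31, m_2 = 1148/31, m_3 = 0.
On [3, 4], with g_1(x) = a_1 + b_1·(x - 3) + c_1·(x - 3)² + d_1·(x - 3)³: c_1 = m_1/2 = -250/31, d_1 = (m_2 - m_1)/(6h_1) = 824/93, b_1 = Δ_1 - h_1(2m_1 + m_2)/6 = -1097/93.

8.8602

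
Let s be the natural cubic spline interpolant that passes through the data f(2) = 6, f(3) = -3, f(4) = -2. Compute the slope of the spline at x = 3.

-4

Put m_i = s'' at the i-th knot. Here h = (1, 1) and Δ = (-9, 1), so the interior equations h_(i-1)·m_(i-1) + 2(h_(i-1)+h_i)·m_i + h_i·m_(i+1) = 6(Δ_i − Δ_(i-1)) read
  1·m_0 + 4·m_1 + 1·m_2 = 6(Δ_1 - Δ_0) = 60
Natural end conditions: m_0 = m_2 = 0.
Solving the tridiagonal system: m_0 = 0, m_1 = 15, m_2 = 0.
On [3, 4], s'(x) = b_1 + 2c_1·(x - 3) + 3d_1·(x - 3)² with b_1 = Δ_1 - h_1(2m_1 + m_2)/6 = -4, c_1 = m_1/2 = 15/2, d_1 = (m_2 - m_1)/(6h_1) = -5/2. So s'(3) = -4.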